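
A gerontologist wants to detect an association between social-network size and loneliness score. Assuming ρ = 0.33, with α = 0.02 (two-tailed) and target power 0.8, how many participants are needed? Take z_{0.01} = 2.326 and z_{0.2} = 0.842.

n = 89

Fisher's z: C = ½·ln((1+r)/(1−r)) = ½·ln(1.9851) = 0.3428.
n = ((z_{α/2} + z_β)/C)² + 3.
(2.326 + 0.842) / 0.3428 = 3.168 / 0.3428 = 9.242.
n = 9.242² + 3 = 85.41 + 3 = 88.4.
Round up.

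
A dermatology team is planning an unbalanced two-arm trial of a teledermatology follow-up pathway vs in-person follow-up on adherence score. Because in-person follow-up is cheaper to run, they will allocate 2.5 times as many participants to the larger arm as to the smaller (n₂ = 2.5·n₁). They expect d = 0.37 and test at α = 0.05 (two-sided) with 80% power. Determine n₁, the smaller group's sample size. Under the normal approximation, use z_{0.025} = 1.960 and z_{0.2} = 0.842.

With allocation ratio k = n₂/n₁ = 2.5, Var(x̄₁−x̄₂) = σ²(1/n₁ + 1/(k·n₁)) = σ²·(k+1)/(k·n₁).
So n₁ = (1 + 1/k)·((z_{α/2} + z_β)/d)² = 1.400 × (2.802/0.37)².
n₁ = 1.400 × 57.35 = 80.3.
Round up: n₁ = 81, giving n₂ = ⌈2.5 × 81⌉ = ⌈202.5⌉ = 203.

n₁ = 81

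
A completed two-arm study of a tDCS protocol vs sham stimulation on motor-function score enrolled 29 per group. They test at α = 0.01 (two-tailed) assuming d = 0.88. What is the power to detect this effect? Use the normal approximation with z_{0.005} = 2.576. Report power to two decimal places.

power ≈ 0.78

For two equal groups, power = Φ(d·√(n/2) − z_{α/2}).
d·√(n/2) = 0.88 × √(29/2) = 0.88 × 3.808 = 3.351.
z_β = 3.351 − 2.576 = 0.775.
Power = Φ(0.775) = 0.781.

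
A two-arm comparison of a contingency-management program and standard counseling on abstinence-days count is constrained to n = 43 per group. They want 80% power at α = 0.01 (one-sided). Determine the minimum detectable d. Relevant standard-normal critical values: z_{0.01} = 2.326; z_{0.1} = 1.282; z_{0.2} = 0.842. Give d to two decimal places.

d_min ≈ 0.68

For two independent groups of n = 43 each: d_min = (z_{α} + z_β)·√(2/n).
z-sum = 2.326 + 0.842 = 3.168.
d_min = 3.168 × √(2/43) = 3.168 × 0.2157 = 0.683.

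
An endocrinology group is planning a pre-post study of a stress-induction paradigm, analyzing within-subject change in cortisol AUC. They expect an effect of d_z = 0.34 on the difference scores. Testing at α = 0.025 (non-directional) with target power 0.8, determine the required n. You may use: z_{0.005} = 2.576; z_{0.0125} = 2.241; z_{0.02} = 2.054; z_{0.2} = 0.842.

For a paired (one-sample on differences) test: n = ((z_{α/2} + z_β) / d)².
z_{α/2} + z_β = 2.241 + 0.842 = 3.083.
n = (3.083 / 0.34)² = 9.068² = 82.22.
Round up.

n = 83 pairs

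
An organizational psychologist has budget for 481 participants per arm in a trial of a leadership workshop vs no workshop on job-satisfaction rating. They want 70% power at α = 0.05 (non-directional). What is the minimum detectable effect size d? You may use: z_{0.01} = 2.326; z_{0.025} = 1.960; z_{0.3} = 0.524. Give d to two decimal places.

For two independent groups of n = 481 each: d_min = (z_{α/2} + z_β)·√(2/n).
z-sum = 1.960 + 0.524 = 2.484.
d_min = 2.484 × √(2/481) = 2.484 × 0.0645 = 0.160.

d_min ≈ 0.16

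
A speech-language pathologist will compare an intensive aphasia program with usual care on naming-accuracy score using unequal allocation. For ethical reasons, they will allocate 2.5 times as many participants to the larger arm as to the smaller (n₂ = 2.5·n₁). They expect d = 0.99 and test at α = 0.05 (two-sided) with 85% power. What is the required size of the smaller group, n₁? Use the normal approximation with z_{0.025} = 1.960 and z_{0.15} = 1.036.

n₁ = 13

With allocation ratio k = n₂/n₁ = 2.5, Var(x̄₁−x̄₂) = σ²(1/n₁ + 1/(k·n₁)) = σ²·(k+1)/(k·n₁).
So n₁ = (1 + 1/k)·((z_{α/2} + z_β)/d)² = 1.400 × (2.996/0.99)².
n₁ = 1.400 × 9.16 = 12.8.
Round up: n₁ = 13, giving n₂ = ⌈2.5 × 13⌉ = ⌈32.5⌉ = 33.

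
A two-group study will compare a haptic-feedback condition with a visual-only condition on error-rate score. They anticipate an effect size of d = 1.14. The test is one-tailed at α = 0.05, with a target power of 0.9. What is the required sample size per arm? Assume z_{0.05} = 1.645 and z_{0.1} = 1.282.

For two independent groups with equal n: n = 2·((z_{α} + z_β) / d)².
z_{α} + z_β = 1.645 + 1.282 = 2.927.
n = 2 × (2.927 / 1.14)² = 2 × 2.568² = 2 × 6.59 = 13.2.
Round up to the next whole participant.

n = 14 per group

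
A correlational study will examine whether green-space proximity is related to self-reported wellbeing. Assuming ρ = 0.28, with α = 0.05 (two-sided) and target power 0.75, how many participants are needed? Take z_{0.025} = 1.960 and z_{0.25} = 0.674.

Fisher's z: C = ½·ln((1+r)/(1−r)) = ½·ln(1.7778) = 0.2877.
n = ((z_{α/2} + z_β)/C)² + 3.
(1.960 + 0.674) / 0.2877 = 2.634 / 0.2877 = 9.155.
n = 9.155² + 3 = 83.82 + 3 = 86.8.
Round up.

n = 87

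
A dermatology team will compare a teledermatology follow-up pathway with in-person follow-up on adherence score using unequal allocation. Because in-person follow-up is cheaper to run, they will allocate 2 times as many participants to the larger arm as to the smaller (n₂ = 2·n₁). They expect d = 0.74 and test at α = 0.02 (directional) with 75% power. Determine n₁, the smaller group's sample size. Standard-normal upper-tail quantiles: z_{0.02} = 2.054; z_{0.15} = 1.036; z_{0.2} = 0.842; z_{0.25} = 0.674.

With allocation ratio k = n₂/n₁ = 2, Var(x̄₁−x̄₂) = σ²(1/n₁ + 1/(k·n₁)) = σ²·(k+1)/(k·n₁).
So n₁ = (1 + 1/k)·((z_{α} + z_β)/d)² = 1.500 × (2.728/0.74)².
n₁ = 1.500 × 13.59 = 20.4.
Round up: n₁ = 21, giving n₂ = 2 × 21 = 42.

n₁ = 21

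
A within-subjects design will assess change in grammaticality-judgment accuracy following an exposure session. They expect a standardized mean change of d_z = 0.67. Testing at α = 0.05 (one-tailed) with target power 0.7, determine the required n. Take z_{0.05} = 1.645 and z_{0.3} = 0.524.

n = 11 pairs

For a paired (one-sample on differences) test: n = ((z_{α} + z_β) / d)².
z_{α} + z_β = 1.645 + 0.524 = 2.169.
n = (2.169 / 0.67)² = 3.237² = 10.48.
Round up.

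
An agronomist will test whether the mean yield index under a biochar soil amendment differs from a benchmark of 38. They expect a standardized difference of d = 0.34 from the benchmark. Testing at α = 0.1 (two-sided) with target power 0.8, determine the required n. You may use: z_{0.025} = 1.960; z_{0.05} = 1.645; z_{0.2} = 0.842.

n = 54

For a one-sample test: n = ((z_{α/2} + z_β) / d)².
z_{α/2} + z_β = 1.645 + 0.842 = 2.487.
n = (2.487 / 0.34)² = 7.315² = 53.50.
Round up.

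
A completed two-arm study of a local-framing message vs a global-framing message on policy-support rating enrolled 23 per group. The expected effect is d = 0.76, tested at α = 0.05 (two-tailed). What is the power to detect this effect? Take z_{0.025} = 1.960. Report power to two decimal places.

power ≈ 0.73

For two equal groups, power = Φ(d·√(n/2) − z_{α/2}).
d·√(n/2) = 0.76 × √(23/2) = 0.76 × 3.391 = 2.577.
z_β = 2.577 − 1.960 = 0.617.
Power = Φ(0.617) = 0.731.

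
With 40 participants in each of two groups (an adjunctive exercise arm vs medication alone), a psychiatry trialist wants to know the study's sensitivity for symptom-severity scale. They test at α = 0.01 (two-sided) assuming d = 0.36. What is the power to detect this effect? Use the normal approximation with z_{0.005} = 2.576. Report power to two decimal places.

power ≈ 0.17

For two equal groups, power = Φ(d·√(n/2) − z_{α/2}).
d·√(n/2) = 0.36 × √(40/2) = 0.36 × 4.472 = 1.610.
z_β = 1.610 − 2.576 = -0.966.
Power = Φ(-0.966) = 0.167.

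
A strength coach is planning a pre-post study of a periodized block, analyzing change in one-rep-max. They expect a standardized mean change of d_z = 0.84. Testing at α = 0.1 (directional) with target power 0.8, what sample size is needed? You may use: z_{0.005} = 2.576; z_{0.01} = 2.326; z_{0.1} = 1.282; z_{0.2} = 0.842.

For a paired (one-sample on differences) test: n = ((z_{α} + z_β) / d)².
z_{α} + z_β = 1.282 + 0.842 = 2.124.
n = (2.124 / 0.84)² = 2.529² = 6.39.
Round up.

n = 7 pairs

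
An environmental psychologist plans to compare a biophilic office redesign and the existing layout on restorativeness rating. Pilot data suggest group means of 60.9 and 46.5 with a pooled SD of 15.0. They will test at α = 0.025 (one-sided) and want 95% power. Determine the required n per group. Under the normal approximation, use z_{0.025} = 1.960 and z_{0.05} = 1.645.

Cohen's d = |M₁ − M₂| / SD_pooled = |60.9 − 46.5| / 15.0 = 14.4 / 15.0 = 0.960.
For two independent groups with equal n: n = 2·((z_{α} + z_β) / d)².
z_{α} + z_β = 1.960 + 1.645 = 3.605.
n = 2 × (3.605 / 0.960)² = 2 × 3.755² = 2 × 14.10 = 28.2.
Round up to the next whole participant.

n = 29 per group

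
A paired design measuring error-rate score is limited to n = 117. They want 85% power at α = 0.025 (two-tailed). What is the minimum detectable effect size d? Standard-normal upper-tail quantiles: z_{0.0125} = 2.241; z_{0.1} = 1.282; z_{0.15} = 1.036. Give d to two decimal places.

For a single sample (or paired design) of n = 117: d_min = (z_{α/2} + z_β)/√n.
z-sum = 2.241 + 1.036 = 3.277.
d_min = 3.277 / √117 = 3.277 / 10.817 = 0.303.

d_min ≈ 0.30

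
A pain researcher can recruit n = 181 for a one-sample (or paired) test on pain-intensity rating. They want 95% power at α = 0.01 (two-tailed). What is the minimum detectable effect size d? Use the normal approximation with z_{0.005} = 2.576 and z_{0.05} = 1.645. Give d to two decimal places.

d_min ≈ 0.31

For a single sample (or paired design) of n = 181: d_min = (z_{α/2} + z_β)/√n.
z-sum = 2.576 + 1.645 = 4.221.
d_min = 4.221 / √181 = 4.221 / 13.454 = 0.314.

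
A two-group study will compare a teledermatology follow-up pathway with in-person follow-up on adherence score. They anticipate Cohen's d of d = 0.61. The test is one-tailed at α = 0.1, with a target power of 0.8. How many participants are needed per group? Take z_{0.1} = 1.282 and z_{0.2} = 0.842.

n = 25 per group

For two independent groups with equal n: n = 2·((z_{α} + z_β) / d)².
z_{α} + z_β = 1.282 + 0.842 = 2.124.
n = 2 × (2.124 / 0.61)² = 2 × 3.482² = 2 × 12.12 = 24.2.
Round up to the next whole participant.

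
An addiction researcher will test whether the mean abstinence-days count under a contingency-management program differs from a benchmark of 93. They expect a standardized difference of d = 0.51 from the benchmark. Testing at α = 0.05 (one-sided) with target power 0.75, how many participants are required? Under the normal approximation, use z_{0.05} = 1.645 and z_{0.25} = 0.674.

n = 21

For a one-sample test: n = ((z_{α} + z_β) / d)².
z_{α} + z_β = 1.645 + 0.674 = 2.319.
n = (2.319 / 0.51)² = 4.547² = 20.68.
Round up.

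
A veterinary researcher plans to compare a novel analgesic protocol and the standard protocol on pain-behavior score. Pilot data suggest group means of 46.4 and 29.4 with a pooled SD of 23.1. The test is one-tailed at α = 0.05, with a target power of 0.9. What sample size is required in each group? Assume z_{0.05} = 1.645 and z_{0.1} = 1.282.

n = 32 per group

Cohen's d = |M₁ − M₂| / SD_pooled = |46.4 − 29.4| / 23.1 = 17.0 / 23.1 = 0.736.
For two independent groups with equal n: n = 2·((z_{α} + z_β) / d)².
z_{α} + z_β = 1.645 + 1.282 = 2.927.
n = 2 × (2.927 / 0.736)² = 2 × 3.977² = 2 × 15.82 = 31.6.
Round up to the next whole participant.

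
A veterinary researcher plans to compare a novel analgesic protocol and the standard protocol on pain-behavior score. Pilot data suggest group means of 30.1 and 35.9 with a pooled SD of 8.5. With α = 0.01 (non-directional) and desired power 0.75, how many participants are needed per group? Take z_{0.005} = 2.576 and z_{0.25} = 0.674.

n = 46 per group

Cohen's d = |M₁ − M₂| / SD_pooled = |30.1 − 35.9| / 8.5 = 5.8 / 8.5 = 0.682.
For two independent groups with equal n: n = 2·((z_{α/2} + z_β) / d)².
z_{α/2} + z_β = 2.576 + 0.674 = 3.250.
n = 2 × (3.250 / 0.682)² = 2 × 4.765² = 2 × 22.71 = 45.4.
Round up to the next whole participant.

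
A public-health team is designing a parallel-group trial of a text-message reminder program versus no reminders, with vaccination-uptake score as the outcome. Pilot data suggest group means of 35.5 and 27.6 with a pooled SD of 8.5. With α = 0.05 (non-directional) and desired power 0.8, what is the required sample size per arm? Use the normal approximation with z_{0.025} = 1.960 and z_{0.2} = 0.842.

Cohen's d = |M₁ − M₂| / SD_pooled = |35.5 − 27.6| / 8.5 = 7.9 / 8.5 = 0.929.
For two independent groups with equal n: n = 2·((z_{α/2} + z_β) / d)².
z_{α/2} + z_β = 1.960 + 0.842 = 2.802.
n = 2 × (2.802 / 0.929)² = 2 × 3.016² = 2 × 9.10 = 18.2.
Round up to the next whole participant.

n = 19 per group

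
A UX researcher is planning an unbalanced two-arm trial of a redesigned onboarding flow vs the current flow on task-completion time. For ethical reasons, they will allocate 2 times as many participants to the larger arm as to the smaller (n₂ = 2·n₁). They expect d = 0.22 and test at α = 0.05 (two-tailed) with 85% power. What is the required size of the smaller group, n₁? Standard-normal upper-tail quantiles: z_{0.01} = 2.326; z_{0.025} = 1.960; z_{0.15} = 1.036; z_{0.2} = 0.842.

n₁ = 279

With allocation ratio k = n₂/n₁ = 2, Var(x̄₁−x̄₂) = σ²(1/n₁ + 1/(k·n₁)) = σ²·(k+1)/(k·n₁).
So n₁ = (1 + 1/k)·((z_{α/2} + z_β)/d)² = 1.500 × (2.996/0.22)².
n₁ = 1.500 × 185.45 = 278.2.
Round up: n₁ = 279, giving n₂ = 2 × 279 = 558.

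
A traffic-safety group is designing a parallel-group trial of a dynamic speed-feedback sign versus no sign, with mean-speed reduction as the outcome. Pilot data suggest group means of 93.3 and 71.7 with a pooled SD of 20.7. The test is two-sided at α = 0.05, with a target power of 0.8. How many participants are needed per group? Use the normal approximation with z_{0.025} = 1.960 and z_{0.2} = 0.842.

Cohen's d = |M₁ − M₂| / SD_pooled = |93.3 − 71.7| / 20.7 = 21.6 / 20.7 = 1.043.
For two independent groups with equal n: n = 2·((z_{α/2} + z_β) / d)².
z_{α/2} + z_β = 1.960 + 0.842 = 2.802.
n = 2 × (2.802 / 1.043)² = 2 × 2.686² = 2 × 7.22 = 14.4.
Round up to the next whole participant.

n = 15 per group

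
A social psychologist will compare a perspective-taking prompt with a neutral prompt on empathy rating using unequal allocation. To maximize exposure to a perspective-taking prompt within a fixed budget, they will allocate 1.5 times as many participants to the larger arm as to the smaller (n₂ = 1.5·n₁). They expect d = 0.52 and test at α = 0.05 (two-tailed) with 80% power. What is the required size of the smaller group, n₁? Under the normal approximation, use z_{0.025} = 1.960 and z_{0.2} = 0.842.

n₁ = 49

With allocation ratio k = n₂/n₁ = 1.5, Var(x̄₁−x̄₂) = σ²(1/n₁ + 1/(k·n₁)) = σ²·(k+1)/(k·n₁).
So n₁ = (1 + 1/k)·((z_{α/2} + z_β)/d)² = 1.667 × (2.802/0.52)².
n₁ = 1.667 × 29.04 = 48.4.
Round up: n₁ = 49, giving n₂ = ⌈1.5 × 49⌉ = ⌈73.5⌉ = 74.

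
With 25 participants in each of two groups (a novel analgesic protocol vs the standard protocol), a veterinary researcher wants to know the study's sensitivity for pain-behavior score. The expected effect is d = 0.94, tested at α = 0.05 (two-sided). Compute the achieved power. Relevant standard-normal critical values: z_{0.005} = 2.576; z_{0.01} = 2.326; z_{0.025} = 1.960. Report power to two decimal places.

For two equal groups, power = Φ(d·√(n/2) − z_{α/2}).
d·√(n/2) = 0.94 × √(25/2) = 0.94 × 3.536 = 3.323.
z_β = 3.323 − 1.960 = 1.363.
Power = Φ(1.363) = 0.914.

power ≈ 0.91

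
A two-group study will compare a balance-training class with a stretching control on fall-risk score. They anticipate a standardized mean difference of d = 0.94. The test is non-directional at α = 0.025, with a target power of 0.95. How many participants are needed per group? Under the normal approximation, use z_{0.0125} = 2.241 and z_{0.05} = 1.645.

n = 35 per group

For two independent groups with equal n: n = 2·((z_{α/2} + z_β) / d)².
z_{α/2} + z_β = 2.241 + 1.645 = 3.886.
n = 2 × (3.886 / 0.94)² = 2 × 4.134² = 2 × 17.09 = 34.2.
Round up to the next whole participant.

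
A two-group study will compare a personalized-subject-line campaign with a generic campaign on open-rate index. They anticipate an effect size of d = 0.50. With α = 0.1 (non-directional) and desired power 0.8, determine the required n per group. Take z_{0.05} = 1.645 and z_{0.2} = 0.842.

n = 50 per group

For two independent groups with equal n: n = 2·((z_{α/2} + z_β) / d)².
z_{α/2} + z_β = 1.645 + 0.842 = 2.487.
n = 2 × (2.487 / 0.50)² = 2 × 4.974² = 2 × 24.74 = 49.5.
Round up to the next whole participant.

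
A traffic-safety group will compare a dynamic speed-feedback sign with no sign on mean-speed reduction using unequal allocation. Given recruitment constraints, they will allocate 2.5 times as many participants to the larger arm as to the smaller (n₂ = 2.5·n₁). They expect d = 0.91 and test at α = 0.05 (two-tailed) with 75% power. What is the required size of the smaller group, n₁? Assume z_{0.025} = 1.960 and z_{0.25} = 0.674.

With allocation ratio k = n₂/n₁ = 2.5, Var(x̄₁−x̄₂) = σ²(1/n₁ + 1/(k·n₁)) = σ²·(k+1)/(k·n₁).
So n₁ = (1 + 1/k)·((z_{α/2} + z_β)/d)² = 1.400 × (2.634/0.91)².
n₁ = 1.400 × 8.38 = 11.7.
Round up: n₁ = 12, giving n₂ = 2.5 × 12 = 30.

n₁ = 12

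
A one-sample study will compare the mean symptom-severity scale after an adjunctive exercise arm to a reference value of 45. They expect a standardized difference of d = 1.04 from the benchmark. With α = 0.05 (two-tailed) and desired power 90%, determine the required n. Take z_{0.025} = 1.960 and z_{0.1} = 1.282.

n = 10

For a one-sample test: n = ((z_{α/2} + z_β) / d)².
z_{α/2} + z_β = 1.960 + 1.282 = 3.242.
n = (3.242 / 1.04)² = 3.117² = 9.72.
Round up.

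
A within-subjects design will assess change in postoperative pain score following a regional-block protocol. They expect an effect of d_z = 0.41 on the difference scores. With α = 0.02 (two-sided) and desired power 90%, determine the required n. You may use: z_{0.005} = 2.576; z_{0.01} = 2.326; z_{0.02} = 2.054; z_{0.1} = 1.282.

n = 78 pairs

For a paired (one-sample on differences) test: n = ((z_{α/2} + z_β) / d)².
z_{α/2} + z_β = 2.326 + 1.282 = 3.608.
n = (3.608 / 0.41)² = 8.800² = 77.44.
Round up.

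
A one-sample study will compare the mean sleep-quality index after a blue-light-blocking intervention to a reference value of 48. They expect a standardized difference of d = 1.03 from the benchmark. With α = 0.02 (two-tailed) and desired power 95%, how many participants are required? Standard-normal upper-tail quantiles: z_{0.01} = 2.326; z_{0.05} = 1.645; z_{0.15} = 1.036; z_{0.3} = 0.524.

For a one-sample test: n = ((z_{α/2} + z_β) / d)².
z_{α/2} + z_β = 2.326 + 1.645 = 3.971.
n = (3.971 / 1.03)² = 3.855² = 14.86.
Round up.

n = 15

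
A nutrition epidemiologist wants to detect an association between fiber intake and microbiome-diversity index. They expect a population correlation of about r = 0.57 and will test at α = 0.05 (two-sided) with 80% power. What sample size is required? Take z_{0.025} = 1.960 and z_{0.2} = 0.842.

Fisher's z: C = ½·ln((1+r)/(1−r)) = ½·ln(3.6512) = 0.6475.
n = ((z_{α/2} + z_β)/C)² + 3.
(1.960 + 0.842) / 0.6475 = 2.802 / 0.6475 = 4.327.
n = 4.327² + 3 = 18.73 + 3 = 21.7.
Round up.

n = 22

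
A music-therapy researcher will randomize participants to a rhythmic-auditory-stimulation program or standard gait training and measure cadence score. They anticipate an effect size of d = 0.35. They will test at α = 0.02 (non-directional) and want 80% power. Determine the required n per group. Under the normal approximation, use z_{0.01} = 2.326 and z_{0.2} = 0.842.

n = 164 per group

For two independent groups with equal n: n = 2·((z_{α/2} + z_β) / d)².
z_{α/2} + z_β = 2.326 + 0.842 = 3.168.
n = 2 × (3.168 / 0.35)² = 2 × 9.051² = 2 × 81.93 = 163.9.
Round up to the next whole participant.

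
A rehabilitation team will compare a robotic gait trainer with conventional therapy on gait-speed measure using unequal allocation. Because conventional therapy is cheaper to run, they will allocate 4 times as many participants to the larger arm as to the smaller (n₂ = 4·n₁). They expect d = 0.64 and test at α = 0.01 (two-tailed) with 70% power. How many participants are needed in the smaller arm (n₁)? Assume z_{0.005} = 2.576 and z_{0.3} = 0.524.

n₁ = 30

With allocation ratio k = n₂/n₁ = 4, Var(x̄₁−x̄₂) = σ²(1/n₁ + 1/(k·n₁)) = σ²·(k+1)/(k·n₁).
So n₁ = (1 + 1/k)·((z_{α/2} + z_β)/d)² = 1.250 × (3.100/0.64)².
n₁ = 1.250 × 23.46 = 29.3.
Round up: n₁ = 30, giving n₂ = 4 × 30 = 120.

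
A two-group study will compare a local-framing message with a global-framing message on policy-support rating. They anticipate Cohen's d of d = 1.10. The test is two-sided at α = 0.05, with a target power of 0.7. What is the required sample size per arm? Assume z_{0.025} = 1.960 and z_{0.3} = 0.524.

n = 11 per group

For two independent groups with equal n: n = 2·((z_{α/2} + z_β) / d)².
z_{α/2} + z_β = 1.960 + 0.524 = 2.484.
n = 2 × (2.484 / 1.10)² = 2 × 2.258² = 2 × 5.10 = 10.2.
Round up to the next whole participant.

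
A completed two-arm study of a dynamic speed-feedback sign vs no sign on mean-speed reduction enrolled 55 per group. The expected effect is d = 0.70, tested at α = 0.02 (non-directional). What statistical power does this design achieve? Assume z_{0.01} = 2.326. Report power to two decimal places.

For two equal groups, power = Φ(d·√(n/2) − z_{α/2}).
d·√(n/2) = 0.70 × √(55/2) = 0.70 × 5.244 = 3.671.
z_β = 3.671 − 2.326 = 1.345.
Power = Φ(1.345) = 0.911.

power ≈ 0.91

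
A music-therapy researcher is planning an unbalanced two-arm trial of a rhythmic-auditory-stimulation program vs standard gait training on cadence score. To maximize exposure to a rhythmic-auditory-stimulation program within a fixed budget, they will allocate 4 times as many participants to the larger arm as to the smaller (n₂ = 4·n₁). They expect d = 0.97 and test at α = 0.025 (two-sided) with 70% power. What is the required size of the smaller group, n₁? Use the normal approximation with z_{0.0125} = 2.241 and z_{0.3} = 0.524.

n₁ = 11

With allocation ratio k = n₂/n₁ = 4, Var(x̄₁−x̄₂) = σ²(1/n₁ + 1/(k·n₁)) = σ²·(k+1)/(k·n₁).
So n₁ = (1 + 1/k)·((z_{α/2} + z_β)/d)² = 1.250 × (2.765/0.97)².
n₁ = 1.250 × 8.13 = 10.2.
Round up: n₁ = 11, giving n₂ = 4 × 11 = 44.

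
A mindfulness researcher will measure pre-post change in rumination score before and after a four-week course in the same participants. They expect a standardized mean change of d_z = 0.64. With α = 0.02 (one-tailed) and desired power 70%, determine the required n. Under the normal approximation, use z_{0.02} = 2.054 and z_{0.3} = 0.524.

n = 17 pairs

For a paired (one-sample on differences) test: n = ((z_{α} + z_β) / d)².
z_{α} + z_β = 2.054 + 0.524 = 2.578.
n = (2.578 / 0.64)² = 4.028² = 16.23.
Round up.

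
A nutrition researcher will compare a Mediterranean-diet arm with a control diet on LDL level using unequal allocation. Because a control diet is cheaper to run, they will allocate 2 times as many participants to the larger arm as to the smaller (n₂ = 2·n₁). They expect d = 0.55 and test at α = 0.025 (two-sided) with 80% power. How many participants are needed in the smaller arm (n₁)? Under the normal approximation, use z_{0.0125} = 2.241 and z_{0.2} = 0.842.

n₁ = 48

With allocation ratio k = n₂/n₁ = 2, Var(x̄₁−x̄₂) = σ²(1/n₁ + 1/(k·n₁)) = σ²·(k+1)/(k·n₁).
So n₁ = (1 + 1/k)·((z_{α/2} + z_β)/d)² = 1.500 × (3.083/0.55)².
n₁ = 1.500 × 31.42 = 47.1.
Round up: n₁ = 48, giving n₂ = 2 × 48 = 96.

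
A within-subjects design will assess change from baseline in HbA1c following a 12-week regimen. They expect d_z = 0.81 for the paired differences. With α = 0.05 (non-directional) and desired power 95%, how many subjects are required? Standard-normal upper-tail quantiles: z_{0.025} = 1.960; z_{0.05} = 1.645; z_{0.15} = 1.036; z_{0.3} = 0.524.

n = 20 pairs

For a paired (one-sample on differences) test: n = ((z_{α/2} + z_β) / d)².
z_{α/2} + z_β = 1.960 + 1.645 = 3.605.
n = (3.605 / 0.81)² = 4.451² = 19.81.
Round up.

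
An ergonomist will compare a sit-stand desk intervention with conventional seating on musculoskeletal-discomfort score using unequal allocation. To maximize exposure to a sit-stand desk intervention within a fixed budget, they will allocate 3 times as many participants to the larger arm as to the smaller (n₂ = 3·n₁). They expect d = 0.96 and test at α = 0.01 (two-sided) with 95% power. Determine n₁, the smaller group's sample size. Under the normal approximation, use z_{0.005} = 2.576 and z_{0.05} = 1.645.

n₁ = 26

With allocation ratio k = n₂/n₁ = 3, Var(x̄₁−x̄₂) = σ²(1/n₁ + 1/(k·n₁)) = σ²·(k+1)/(k·n₁).
So n₁ = (1 + 1/k)·((z_{α/2} + z_β)/d)² = 1.333 × (4.221/0.96)².
n₁ = 1.333 × 19.33 = 25.8.
Round up: n₁ = 26, giving n₂ = 3 × 26 = 78.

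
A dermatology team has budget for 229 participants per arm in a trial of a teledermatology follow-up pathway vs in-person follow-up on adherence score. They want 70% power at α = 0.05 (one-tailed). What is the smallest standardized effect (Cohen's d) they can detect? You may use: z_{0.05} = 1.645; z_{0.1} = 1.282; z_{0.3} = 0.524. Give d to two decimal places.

d_min ≈ 0.20

For two independent groups of n = 229 each: d_min = (z_{α} + z_β)·√(2/n).
z-sum = 1.645 + 0.524 = 2.169.
d_min = 2.169 × √(2/229) = 2.169 × 0.0935 = 0.203.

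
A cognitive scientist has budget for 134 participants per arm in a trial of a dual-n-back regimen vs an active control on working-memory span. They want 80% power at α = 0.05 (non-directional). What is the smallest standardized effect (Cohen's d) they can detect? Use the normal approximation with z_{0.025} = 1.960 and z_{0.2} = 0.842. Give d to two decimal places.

d_min ≈ 0.34

For two independent groups of n = 134 each: d_min = (z_{α/2} + z_β)·√(2/n).
z-sum = 1.960 + 0.842 = 2.802.
d_min = 2.802 × √(2/134) = 2.802 × 0.1222 = 0.342.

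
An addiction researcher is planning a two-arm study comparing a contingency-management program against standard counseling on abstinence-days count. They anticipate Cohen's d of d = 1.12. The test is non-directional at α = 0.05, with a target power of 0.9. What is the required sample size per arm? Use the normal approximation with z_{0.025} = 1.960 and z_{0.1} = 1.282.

For two independent groups with equal n: n = 2·((z_{α/2} + z_β) / d)².
z_{α/2} + z_β = 1.960 + 1.282 = 3.242.
n = 2 × (3.242 / 1.12)² = 2 × 2.895² = 2 × 8.38 = 16.8.
Round up to the next whole participant.

n = 17 per group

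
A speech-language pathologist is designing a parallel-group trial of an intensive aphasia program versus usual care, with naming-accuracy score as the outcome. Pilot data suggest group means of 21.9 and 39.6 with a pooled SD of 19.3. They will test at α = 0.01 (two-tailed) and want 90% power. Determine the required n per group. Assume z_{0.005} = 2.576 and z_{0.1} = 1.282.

Cohen's d = |M₁ − M₂| / SD_pooled = |21.9 − 39.6| / 19.3 = 17.7 / 19.3 = 0.917.
For two independent groups with equal n: n = 2·((z_{α/2} + z_β) / d)².
z_{α/2} + z_β = 2.576 + 1.282 = 3.858.
n = 2 × (3.858 / 0.917)² = 2 × 4.207² = 2 × 17.70 = 35.4.
Round up to the next whole participant.

n = 36 per group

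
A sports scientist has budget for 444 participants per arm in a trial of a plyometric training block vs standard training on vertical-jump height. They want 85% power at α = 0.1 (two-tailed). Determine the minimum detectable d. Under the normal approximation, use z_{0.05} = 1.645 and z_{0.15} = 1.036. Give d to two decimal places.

For two independent groups of n = 444 each: d_min = (z_{α/2} + z_β)·√(2/n).
z-sum = 1.645 + 1.036 = 2.681.
d_min = 2.681 × √(2/444) = 2.681 × 0.0671 = 0.180.

d_min ≈ 0.18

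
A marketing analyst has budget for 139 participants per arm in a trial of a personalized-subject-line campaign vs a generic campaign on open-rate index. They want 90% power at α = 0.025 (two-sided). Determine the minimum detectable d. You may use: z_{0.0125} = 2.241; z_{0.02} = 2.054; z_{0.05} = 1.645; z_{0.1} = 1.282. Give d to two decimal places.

d_min ≈ 0.42

For two independent groups of n = 139 each: d_min = (z_{α/2} + z_β)·√(2/n).
z-sum = 2.241 + 1.282 = 3.523.
d_min = 3.523 × √(2/139) = 3.523 × 0.1200 = 0.423.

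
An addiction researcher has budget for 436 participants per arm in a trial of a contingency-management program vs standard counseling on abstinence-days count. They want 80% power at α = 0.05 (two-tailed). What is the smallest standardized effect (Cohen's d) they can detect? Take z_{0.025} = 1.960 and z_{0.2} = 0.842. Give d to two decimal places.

For two independent groups of n = 436 each: d_min = (z_{α/2} + z_β)·√(2/n).
z-sum = 1.960 + 0.842 = 2.802.
d_min = 2.802 × √(2/436) = 2.802 × 0.0677 = 0.190.

d_min ≈ 0.19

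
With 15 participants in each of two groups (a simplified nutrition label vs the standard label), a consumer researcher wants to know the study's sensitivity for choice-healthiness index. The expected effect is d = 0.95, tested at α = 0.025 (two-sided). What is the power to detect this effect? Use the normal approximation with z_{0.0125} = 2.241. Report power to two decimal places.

power ≈ 0.64

For two equal groups, power = Φ(d·√(n/2) − z_{α/2}).
d·√(n/2) = 0.95 × √(15/2) = 0.95 × 2.739 = 2.602.
z_β = 2.602 − 2.241 = 0.361.
Power = Φ(0.361) = 0.641.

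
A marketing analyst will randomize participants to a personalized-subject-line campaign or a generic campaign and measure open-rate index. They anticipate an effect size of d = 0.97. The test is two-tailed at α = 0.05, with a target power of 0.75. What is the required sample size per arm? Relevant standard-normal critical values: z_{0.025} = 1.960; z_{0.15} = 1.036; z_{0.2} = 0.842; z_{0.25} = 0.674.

For two independent groups with equal n: n = 2·((z_{α/2} + z_β) / d)².
z_{α/2} + z_β = 1.960 + 0.674 = 2.634.
n = 2 × (2.634 / 0.97)² = 2 × 2.715² = 2 × 7.37 = 14.7.
Round up to the next whole participant.

n = 15 per group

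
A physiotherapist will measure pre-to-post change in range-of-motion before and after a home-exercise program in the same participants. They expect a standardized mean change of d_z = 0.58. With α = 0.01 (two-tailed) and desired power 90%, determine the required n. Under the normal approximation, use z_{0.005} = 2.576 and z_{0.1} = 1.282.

n = 45 pairs

For a paired (one-sample on differences) test: n = ((z_{α/2} + z_β) / d)².
z_{α/2} + z_β = 2.576 + 1.282 = 3.858.
n = (3.858 / 0.58)² = 6.652² = 44.25.
Round up.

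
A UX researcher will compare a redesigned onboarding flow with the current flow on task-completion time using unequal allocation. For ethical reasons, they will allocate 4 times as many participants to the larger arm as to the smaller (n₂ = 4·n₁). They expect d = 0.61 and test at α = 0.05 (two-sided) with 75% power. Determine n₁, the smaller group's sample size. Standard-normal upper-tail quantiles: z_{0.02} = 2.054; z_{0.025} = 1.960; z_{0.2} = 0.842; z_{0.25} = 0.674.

With allocation ratio k = n₂/n₁ = 4, Var(x̄₁−x̄₂) = σ²(1/n₁ + 1/(k·n₁)) = σ²·(k+1)/(k·n₁).
So n₁ = (1 + 1/k)·((z_{α/2} + z_β)/d)² = 1.250 × (2.634/0.61)².
n₁ = 1.250 × 18.65 = 23.3.
Round up: n₁ = 24, giving n₂ = 4 × 24 = 96.

n₁ = 24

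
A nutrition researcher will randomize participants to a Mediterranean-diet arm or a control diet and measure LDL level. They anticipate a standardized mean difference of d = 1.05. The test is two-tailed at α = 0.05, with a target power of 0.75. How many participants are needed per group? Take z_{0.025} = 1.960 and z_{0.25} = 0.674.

n = 13 per group

For two independent groups with equal n: n = 2·((z_{α/2} + z_β) / d)².
z_{α/2} + z_β = 1.960 + 0.674 = 2.634.
n = 2 × (2.634 / 1.05)² = 2 × 2.509² = 2 × 6.29 = 12.6.
Round up to the next whole participant.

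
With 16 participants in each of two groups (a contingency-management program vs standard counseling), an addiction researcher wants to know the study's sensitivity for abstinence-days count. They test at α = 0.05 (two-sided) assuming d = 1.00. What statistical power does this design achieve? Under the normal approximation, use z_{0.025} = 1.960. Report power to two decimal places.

For two equal groups, power = Φ(d·√(n/2) − z_{α/2}).
d·√(n/2) = 1.00 × √(16/2) = 1.00 × 2.828 = 2.828.
z_β = 2.828 − 1.960 = 0.868.
Power = Φ(0.868) = 0.807.

power ≈ 0.81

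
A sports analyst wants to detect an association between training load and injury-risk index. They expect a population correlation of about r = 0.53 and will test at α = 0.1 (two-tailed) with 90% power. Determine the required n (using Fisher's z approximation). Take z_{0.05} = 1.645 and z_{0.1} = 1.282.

Fisher's z: C = ½·ln((1+r)/(1−r)) = ½·ln(3.2553) = 0.5901.
n = ((z_{α/2} + z_β)/C)² + 3.
(1.645 + 1.282) / 0.5901 = 2.927 / 0.5901 = 4.960.
n = 4.960² + 3 = 24.60 + 3 = 27.6.
Round up.

n = 28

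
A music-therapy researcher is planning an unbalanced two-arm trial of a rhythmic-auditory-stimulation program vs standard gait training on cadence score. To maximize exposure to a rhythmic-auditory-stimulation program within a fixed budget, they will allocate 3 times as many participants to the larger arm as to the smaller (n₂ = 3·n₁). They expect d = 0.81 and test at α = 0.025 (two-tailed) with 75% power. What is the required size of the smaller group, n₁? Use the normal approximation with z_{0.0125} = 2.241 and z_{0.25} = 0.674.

n₁ = 18

With allocation ratio k = n₂/n₁ = 3, Var(x̄₁−x̄₂) = σ²(1/n₁ + 1/(k·n₁)) = σ²·(k+1)/(k·n₁).
So n₁ = (1 + 1/k)·((z_{α/2} + z_β)/d)² = 1.333 × (2.915/0.81)².
n₁ = 1.333 × 12.95 = 17.3.
Round up: n₁ = 18, giving n₂ = 3 × 18 = 54.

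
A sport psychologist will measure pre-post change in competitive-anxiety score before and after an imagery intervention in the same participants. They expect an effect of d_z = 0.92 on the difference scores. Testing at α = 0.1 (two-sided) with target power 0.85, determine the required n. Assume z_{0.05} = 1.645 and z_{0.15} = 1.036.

For a paired (one-sample on differences) test: n = ((z_{α/2} + z_β) / d)².
z_{α/2} + z_β = 1.645 + 1.036 = 2.681.
n = (2.681 / 0.92)² = 2.914² = 8.49.
Round up.

n = 9 pairs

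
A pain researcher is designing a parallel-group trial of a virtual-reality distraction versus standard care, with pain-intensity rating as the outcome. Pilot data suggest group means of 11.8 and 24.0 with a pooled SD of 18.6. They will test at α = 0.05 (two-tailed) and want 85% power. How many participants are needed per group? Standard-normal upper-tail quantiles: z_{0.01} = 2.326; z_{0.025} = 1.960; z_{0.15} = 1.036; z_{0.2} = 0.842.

n = 42 per group

Cohen's d = |M₁ − M₂| / SD_pooled = |11.8 − 24.0| / 18.6 = 12.2 / 18.6 = 0.656.
For two independent groups with equal n: n = 2·((z_{α/2} + z_β) / d)².
z_{α/2} + z_β = 1.960 + 1.036 = 2.996.
n = 2 × (2.996 / 0.656)² = 2 × 4.567² = 2 × 20.86 = 41.7.
Round up to the next whole participant.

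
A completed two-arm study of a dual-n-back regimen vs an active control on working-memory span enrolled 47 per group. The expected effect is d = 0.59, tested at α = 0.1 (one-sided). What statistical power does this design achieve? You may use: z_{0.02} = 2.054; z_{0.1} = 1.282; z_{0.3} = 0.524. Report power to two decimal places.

For two equal groups, power = Φ(d·√(n/2) − z_{α}).
d·√(n/2) = 0.59 × √(47/2) = 0.59 × 4.848 = 2.860.
z_β = 2.860 − 1.282 = 1.578.
Power = Φ(1.578) = 0.943.

power ≈ 0.94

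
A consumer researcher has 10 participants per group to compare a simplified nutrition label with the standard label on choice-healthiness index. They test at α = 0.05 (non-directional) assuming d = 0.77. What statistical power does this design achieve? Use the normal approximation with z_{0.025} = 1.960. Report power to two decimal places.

power ≈ 0.41

For two equal groups, power = Φ(d·√(n/2) − z_{α/2}).
d·√(n/2) = 0.77 × √(10/2) = 0.77 × 2.236 = 1.722.
z_β = 1.722 − 1.960 = -0.238.
Power = Φ(-0.238) = 0.406.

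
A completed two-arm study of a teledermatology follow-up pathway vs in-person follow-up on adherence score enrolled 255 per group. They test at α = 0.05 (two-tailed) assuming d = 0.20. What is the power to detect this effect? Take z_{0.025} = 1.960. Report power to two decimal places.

For two equal groups, power = Φ(d·√(n/2) − z_{α/2}).
d·√(n/2) = 0.20 × √(255/2) = 0.20 × 11.292 = 2.258.
z_β = 2.258 − 1.960 = 0.298.
Power = Φ(0.298) = 0.617.

power ≈ 0.62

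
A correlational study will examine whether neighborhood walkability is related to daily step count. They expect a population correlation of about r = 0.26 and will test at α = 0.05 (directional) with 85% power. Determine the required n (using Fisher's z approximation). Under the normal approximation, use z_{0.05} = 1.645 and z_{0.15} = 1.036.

n = 105

Fisher's z: C = ½·ln((1+r)/(1−r)) = ½·ln(1.7027) = 0.2661.
n = ((z_{α} + z_β)/C)² + 3.
(1.645 + 1.036) / 0.2661 = 2.681 / 0.2661 = 10.075.
n = 10.075² + 3 = 101.51 + 3 = 104.5.
Round up.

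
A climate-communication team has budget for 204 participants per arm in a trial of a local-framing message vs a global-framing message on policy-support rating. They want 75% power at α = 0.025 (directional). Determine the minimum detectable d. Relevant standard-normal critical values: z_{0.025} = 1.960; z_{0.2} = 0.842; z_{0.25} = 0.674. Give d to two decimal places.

d_min ≈ 0.26

For two independent groups of n = 204 each: d_min = (z_{α} + z_β)·√(2/n).
z-sum = 1.960 + 0.674 = 2.634.
d_min = 2.634 × √(2/204) = 2.634 × 0.0990 = 0.261.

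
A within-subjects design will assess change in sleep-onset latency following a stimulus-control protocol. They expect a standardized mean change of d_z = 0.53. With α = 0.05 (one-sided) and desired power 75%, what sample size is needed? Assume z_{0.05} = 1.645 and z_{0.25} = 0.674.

For a paired (one-sample on differences) test: n = ((z_{α} + z_β) / d)².
z_{α} + z_β = 1.645 + 0.674 = 2.319.
n = (2.319 / 0.53)² = 4.375² = 19.14.
Round up.

n = 20 pairs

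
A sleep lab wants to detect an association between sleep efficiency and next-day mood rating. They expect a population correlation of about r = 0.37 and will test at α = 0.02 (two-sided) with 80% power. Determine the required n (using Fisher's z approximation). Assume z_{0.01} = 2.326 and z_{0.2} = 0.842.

n = 70

Fisher's z: C = ½·ln((1+r)/(1−r)) = ½·ln(2.1746) = 0.3884.
n = ((z_{α/2} + z_β)/C)² + 3.
(2.326 + 0.842) / 0.3884 = 3.168 / 0.3884 = 8.157.
n = 8.157² + 3 = 66.53 + 3 = 69.5.
Round up.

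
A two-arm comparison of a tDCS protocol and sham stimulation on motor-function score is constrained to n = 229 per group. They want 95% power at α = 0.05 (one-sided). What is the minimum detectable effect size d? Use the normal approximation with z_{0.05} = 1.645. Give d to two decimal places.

d_min ≈ 0.31

For two independent groups of n = 229 each: d_min = (z_{α} + z_β)·√(2/n).
z-sum = 1.645 + 1.645 = 3.290.
d_min = 3.290 × √(2/229) = 3.290 × 0.0935 = 0.307.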